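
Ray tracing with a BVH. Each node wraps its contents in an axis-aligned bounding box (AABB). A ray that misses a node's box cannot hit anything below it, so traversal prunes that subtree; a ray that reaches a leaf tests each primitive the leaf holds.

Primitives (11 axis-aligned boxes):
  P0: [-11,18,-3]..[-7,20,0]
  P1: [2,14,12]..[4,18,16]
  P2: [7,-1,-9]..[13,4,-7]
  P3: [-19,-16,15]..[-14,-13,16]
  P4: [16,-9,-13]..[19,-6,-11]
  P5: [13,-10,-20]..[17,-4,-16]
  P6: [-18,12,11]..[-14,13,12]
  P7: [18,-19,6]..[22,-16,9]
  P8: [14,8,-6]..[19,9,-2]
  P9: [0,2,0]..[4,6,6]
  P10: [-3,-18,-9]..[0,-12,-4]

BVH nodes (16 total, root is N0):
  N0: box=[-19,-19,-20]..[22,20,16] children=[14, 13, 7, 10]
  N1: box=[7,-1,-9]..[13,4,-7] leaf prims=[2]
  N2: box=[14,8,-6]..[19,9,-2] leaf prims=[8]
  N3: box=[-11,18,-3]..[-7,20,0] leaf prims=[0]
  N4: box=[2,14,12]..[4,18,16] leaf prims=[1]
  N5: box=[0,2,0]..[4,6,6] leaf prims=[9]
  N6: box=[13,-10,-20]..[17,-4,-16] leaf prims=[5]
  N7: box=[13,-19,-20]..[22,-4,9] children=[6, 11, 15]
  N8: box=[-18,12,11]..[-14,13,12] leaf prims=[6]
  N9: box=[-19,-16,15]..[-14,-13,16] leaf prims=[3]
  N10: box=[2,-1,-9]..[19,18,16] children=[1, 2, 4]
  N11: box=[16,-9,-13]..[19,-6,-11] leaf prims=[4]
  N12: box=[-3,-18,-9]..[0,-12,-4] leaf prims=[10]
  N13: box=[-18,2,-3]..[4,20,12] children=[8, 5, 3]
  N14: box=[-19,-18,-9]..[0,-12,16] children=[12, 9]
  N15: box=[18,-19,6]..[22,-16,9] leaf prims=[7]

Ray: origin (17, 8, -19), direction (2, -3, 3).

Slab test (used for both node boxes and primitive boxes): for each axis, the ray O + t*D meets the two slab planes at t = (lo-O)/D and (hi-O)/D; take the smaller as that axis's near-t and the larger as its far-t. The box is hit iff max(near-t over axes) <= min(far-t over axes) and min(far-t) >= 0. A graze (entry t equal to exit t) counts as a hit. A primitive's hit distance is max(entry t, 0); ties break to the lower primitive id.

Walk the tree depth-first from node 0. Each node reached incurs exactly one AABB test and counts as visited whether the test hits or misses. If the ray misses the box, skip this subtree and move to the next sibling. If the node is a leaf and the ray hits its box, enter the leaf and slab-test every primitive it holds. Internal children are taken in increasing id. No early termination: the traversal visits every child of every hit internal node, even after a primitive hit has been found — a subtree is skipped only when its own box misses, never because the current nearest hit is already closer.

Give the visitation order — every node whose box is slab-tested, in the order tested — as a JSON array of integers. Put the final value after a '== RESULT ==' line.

Walk:
N0 x:[-18,5/2] y:[-4,9] z:[-1/3,35/3] -> hit [-1/3,5/2], descend [7, 10, 13, 14]
  N7 x:[-2,5/2] y:[4,9] z:[-1/3,28/3] -> miss, prune
  N10 x:[-15/2,1] y:[-10/3,3] z:[10/3,35/3] -> miss, prune
  N13 x:[-35/2,-13/2] y:[-4,2] z:[16/3,31/3] -> miss, prune
  N14 x:[-18,-17/2] y:[20/3,26/3] z:[10/3,35/3] -> miss, prune

5 AABB tests over nodes [0, 7, 10, 13, 14]; 0 leaves entered; closest miss.

== RESULT ==
[0, 7, 10, 13, 14]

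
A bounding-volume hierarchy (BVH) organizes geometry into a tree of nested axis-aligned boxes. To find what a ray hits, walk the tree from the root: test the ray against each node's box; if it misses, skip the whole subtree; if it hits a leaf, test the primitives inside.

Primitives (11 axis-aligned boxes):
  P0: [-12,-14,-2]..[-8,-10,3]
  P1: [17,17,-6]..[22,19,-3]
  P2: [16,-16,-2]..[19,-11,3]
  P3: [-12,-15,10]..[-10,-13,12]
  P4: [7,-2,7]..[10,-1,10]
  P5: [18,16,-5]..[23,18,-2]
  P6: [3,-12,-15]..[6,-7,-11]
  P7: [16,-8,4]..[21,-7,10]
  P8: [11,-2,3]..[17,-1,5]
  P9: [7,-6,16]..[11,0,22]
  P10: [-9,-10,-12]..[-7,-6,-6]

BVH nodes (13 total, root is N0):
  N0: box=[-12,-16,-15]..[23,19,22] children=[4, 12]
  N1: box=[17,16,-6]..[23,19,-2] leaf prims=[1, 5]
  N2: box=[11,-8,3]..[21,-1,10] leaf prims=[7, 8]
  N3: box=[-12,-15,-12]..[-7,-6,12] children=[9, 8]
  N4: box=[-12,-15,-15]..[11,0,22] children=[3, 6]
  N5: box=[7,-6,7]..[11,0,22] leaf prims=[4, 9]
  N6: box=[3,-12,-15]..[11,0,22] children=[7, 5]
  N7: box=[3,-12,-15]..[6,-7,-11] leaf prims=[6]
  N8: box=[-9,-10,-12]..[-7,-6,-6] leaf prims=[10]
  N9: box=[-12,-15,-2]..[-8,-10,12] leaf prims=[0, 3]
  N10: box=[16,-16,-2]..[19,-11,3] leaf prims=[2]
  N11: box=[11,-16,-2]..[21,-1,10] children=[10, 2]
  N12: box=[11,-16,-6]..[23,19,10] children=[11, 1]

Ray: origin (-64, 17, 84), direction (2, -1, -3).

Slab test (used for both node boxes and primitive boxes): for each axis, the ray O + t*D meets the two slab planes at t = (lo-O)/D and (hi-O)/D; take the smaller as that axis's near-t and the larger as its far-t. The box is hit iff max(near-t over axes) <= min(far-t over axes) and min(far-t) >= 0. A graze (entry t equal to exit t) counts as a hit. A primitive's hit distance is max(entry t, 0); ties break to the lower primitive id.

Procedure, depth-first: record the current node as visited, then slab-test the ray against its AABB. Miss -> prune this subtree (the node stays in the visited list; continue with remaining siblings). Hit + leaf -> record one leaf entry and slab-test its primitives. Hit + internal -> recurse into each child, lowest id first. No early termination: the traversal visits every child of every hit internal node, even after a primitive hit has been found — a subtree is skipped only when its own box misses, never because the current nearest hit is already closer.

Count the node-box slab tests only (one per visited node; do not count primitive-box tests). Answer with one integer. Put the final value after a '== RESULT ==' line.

Walk:
N0 x:[26,87/2] y:[-2,33] z:[62/3,33] -> hit [26,33], descend [4, 12]
  N4 x:[26,75/2] y:[17,32] z:[62/3,33] -> hit [26,32], descend [3, 6]
    N3 x:[26,57/2] y:[23,32] z:[24,32] -> hit [26,57/2], descend [8, 9]
      N8 x:[55/2,57/2] y:[23,27] z:[30,32] -> miss, prune
      N9 x:[26,28] y:[27,32] z:[24,86/3] -> hit [27,28] leaf, test {P0@t=27, P3(miss)}
    N6 x:[67/2,75/2] y:[17,29] z:[62/3,33] -> miss, prune
  N12 x:[75/2,87/2] y:[-2,33] z:[74/3,30] -> miss, prune

order=[0, 4, 3, 8, 9, 6, 12]  |boxes|=7  |leaves|=1  hit=P0

== RESULT ==
7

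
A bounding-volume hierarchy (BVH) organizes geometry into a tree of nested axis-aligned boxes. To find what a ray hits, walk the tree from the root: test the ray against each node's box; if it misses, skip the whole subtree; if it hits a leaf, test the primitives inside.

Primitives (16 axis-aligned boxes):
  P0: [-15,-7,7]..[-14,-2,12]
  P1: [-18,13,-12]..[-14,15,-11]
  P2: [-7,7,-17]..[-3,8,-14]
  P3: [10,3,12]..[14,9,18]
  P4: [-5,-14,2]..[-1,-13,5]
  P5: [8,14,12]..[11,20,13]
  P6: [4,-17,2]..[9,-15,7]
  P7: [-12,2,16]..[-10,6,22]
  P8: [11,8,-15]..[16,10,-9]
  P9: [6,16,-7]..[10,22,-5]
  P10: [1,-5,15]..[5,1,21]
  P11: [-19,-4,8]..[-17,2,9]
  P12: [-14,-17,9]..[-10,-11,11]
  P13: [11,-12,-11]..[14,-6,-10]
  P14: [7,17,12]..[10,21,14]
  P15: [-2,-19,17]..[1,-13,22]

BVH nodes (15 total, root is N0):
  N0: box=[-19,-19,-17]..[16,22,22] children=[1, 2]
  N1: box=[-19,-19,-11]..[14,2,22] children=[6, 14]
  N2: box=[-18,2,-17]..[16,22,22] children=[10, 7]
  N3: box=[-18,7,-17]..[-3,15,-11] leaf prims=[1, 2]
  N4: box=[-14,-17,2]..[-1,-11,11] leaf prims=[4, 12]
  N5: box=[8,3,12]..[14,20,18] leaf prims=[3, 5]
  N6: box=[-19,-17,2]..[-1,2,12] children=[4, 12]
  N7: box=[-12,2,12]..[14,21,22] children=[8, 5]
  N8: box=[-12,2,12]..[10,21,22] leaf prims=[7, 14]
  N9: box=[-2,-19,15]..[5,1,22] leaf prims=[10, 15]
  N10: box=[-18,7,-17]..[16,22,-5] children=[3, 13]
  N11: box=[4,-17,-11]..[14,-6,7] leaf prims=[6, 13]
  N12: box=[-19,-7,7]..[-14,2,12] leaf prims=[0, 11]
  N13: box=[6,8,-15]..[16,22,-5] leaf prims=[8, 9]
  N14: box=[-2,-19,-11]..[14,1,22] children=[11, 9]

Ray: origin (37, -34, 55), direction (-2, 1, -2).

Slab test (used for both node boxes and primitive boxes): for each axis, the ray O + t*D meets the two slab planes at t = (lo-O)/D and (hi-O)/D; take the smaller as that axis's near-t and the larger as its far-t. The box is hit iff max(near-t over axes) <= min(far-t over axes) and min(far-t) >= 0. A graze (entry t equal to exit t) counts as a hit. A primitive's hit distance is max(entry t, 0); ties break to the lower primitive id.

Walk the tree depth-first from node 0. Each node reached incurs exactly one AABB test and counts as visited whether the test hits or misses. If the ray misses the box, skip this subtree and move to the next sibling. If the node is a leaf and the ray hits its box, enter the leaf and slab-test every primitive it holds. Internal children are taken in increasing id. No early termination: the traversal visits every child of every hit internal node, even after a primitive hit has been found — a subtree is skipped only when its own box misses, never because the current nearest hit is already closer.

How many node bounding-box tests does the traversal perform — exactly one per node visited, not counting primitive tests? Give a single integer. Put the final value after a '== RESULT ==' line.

Walk:
N0 x:[21/2,28] y:[15,56] z:[33/2,36] -> hit [33/2,28], descend [1, 2]
  N1 x:[23/2,28] y:[15,36] z:[33/2,33] -> hit [33/2,28], descend [6, 14]
    N6 x:[19,28] y:[17,36] z:[43/2,53/2] -> hit [43/2,53/2], descend [4, 12]
      N4 x:[19,51/2] y:[17,23] z:[22,53/2] -> hit [22,23] leaf, test {P4(miss), P12(miss)}
      N12 x:[51/2,28] y:[27,36] z:[43/2,24] -> miss, prune
    N14 x:[23/2,39/2] y:[15,35] z:[33/2,33] -> hit [33/2,39/2], descend [9, 11]
      N9 x:[16,39/2] y:[15,35] z:[33/2,20] -> hit [33/2,39/2] leaf, test {P10(miss), P15@t=18}
      N11 x:[23/2,33/2] y:[17,28] z:[24,33] -> miss, prune
  N2 x:[21/2,55/2] y:[36,56] z:[33/2,36] -> miss, prune

Visited [0, 1, 6, 4, 12, 14, 9, 11, 2]. Tests: 9 box, 2 leaf. Nearest: P15.

== RESULT ==
9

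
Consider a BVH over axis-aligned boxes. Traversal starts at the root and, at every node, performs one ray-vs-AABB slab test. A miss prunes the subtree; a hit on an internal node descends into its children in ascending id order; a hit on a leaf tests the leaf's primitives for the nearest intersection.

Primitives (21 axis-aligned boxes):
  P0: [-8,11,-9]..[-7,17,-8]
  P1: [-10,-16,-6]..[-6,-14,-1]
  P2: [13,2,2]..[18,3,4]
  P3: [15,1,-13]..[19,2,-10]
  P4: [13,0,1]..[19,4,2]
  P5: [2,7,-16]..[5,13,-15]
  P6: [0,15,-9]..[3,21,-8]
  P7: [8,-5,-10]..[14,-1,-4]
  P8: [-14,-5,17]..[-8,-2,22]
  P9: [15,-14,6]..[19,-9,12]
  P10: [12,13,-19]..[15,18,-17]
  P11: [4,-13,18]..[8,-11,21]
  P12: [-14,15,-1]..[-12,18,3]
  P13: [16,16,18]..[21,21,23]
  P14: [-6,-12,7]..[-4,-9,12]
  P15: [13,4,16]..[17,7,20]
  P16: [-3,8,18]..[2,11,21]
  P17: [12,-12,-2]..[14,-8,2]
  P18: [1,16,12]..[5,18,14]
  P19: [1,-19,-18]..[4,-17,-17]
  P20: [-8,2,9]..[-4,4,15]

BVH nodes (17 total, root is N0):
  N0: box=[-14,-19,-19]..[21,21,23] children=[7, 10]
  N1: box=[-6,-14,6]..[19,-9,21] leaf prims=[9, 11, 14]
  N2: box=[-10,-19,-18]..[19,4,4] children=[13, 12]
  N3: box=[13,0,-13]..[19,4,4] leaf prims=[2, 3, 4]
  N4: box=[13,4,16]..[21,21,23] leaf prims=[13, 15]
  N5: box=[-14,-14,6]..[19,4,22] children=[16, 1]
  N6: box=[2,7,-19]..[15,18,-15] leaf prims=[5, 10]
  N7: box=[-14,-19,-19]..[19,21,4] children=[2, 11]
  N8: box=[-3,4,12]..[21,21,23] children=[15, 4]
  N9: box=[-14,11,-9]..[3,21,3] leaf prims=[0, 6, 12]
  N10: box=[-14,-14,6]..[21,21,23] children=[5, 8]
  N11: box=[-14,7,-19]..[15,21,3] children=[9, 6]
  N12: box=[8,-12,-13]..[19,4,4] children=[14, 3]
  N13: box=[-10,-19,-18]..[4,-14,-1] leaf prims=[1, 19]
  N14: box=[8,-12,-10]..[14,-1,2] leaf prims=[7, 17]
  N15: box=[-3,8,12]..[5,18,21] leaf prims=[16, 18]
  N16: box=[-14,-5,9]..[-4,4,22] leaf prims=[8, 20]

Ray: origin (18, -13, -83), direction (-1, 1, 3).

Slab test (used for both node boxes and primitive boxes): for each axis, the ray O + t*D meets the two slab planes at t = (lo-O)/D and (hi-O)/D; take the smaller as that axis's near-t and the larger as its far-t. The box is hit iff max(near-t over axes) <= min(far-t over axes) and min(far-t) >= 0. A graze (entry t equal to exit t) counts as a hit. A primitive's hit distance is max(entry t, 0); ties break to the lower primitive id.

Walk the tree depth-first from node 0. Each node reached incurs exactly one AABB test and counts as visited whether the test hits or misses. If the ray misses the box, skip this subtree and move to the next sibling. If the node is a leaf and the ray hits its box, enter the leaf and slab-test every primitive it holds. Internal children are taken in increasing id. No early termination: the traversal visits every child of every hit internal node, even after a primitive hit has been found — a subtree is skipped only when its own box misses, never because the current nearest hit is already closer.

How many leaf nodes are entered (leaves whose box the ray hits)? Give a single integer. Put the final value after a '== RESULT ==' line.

Trace the traversal:
N0 x:[-3,32] y:[-6,34] z:[64/3,106/3] -> hit [64/3,32], descend [7, 10]
  N7 x:[-1,32] y:[-6,34] z:[64/3,29] -> hit [64/3,29], descend [2, 11]
    N2 x:[-1,28] y:[-6,17] z:[65/3,29] -> miss, prune
    N11 x:[3,32] y:[20,34] z:[64/3,86/3] -> hit [64/3,86/3], descend [6, 9]
      N6 x:[3,16] y:[20,31] z:[64/3,68/3] -> miss, prune
      N9 x:[15,32] y:[24,34] z:[74/3,86/3] -> hit [74/3,86/3] leaf, test {P0@t=25, P6(miss), P12(miss)}
  N10 x:[-3,32] y:[-1,34] z:[89/3,106/3] -> hit [89/3,32], descend [5, 8]
    N5 x:[-1,32] y:[-1,17] z:[89/3,35] -> miss, prune
    N8 x:[-3,21] y:[17,34] z:[95/3,106/3] -> miss, prune

9 AABB tests over nodes [0, 7, 2, 11, 6, 9, 10, 5, 8]; 1 leaf entered; closest P0.

== RESULT ==
1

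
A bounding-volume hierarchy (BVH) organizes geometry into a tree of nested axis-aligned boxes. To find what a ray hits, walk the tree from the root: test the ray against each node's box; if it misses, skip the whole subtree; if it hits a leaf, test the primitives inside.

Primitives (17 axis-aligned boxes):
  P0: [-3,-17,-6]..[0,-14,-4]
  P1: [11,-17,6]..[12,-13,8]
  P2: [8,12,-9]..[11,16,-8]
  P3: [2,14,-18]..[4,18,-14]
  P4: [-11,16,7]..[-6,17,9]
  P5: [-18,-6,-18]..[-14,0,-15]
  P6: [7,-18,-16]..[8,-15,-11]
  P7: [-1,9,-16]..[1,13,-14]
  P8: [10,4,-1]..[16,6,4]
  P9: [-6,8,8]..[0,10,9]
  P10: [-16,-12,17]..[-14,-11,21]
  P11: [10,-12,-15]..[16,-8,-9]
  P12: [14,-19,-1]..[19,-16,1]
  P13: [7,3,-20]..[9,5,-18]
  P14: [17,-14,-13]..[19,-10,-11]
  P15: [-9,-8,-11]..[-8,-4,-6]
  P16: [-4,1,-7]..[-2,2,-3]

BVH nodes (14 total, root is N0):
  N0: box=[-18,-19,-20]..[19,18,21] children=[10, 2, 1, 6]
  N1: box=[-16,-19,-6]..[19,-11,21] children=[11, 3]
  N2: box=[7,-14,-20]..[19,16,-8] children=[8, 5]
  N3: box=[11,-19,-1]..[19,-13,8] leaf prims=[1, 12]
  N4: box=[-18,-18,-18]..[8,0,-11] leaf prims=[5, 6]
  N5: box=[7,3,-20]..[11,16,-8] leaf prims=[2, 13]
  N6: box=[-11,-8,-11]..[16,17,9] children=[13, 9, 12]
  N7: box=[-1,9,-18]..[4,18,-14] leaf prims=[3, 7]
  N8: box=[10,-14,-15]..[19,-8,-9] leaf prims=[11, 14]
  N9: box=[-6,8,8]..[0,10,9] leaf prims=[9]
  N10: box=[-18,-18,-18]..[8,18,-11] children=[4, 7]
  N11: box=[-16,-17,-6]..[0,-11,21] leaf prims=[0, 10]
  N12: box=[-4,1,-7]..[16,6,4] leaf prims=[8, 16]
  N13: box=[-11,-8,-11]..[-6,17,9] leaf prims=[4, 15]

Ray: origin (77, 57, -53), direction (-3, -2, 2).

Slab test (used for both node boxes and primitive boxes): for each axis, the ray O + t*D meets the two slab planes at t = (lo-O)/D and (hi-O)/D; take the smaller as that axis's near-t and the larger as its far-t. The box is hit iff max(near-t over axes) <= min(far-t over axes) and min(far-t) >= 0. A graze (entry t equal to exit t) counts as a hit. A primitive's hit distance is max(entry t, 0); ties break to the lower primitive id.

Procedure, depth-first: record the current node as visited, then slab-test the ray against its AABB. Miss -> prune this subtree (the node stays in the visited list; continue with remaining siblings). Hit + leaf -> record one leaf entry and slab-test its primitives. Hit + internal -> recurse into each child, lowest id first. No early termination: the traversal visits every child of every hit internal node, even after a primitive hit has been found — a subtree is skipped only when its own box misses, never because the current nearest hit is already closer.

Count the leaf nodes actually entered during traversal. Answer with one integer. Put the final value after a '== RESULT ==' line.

Traverse from the root:
N0 x:[58/3,95/3] y:[39/2,38] z:[33/2,37] -> hit [39/2,95/3], descend [1, 2, 6, 10]
  N1 x:[58/3,31] y:[34,38] z:[47/2,37] -> miss, prune
  N2 x:[58/3,70/3] y:[41/2,71/2] z:[33/2,45/2] -> hit [41/2,45/2], descend [5, 8]
    N5 x:[22,70/3] y:[41/2,27] z:[33/2,45/2] -> hit [22,45/2] leaf, test {P2@t=22, P13(miss)}
    N8 x:[58/3,67/3] y:[65/2,71/2] z:[19,22] -> miss, prune
  N6 x:[61/3,88/3] y:[20,65/2] z:[21,31] -> hit [21,88/3], descend [9, 12, 13]
    N9 x:[77/3,83/3] y:[47/2,49/2] z:[61/2,31] -> miss, prune
    N12 x:[61/3,27] y:[51/2,28] z:[23,57/2] -> hit [51/2,27] leaf, test {P8(miss), P16(miss)}
    N13 x:[83/3,88/3] y:[20,65/2] z:[21,31] -> hit [83/3,88/3] leaf, test {P4(miss), P15(miss)}
  N10 x:[23,95/3] y:[39/2,75/2] z:[35/2,21] -> miss, prune

order=[0, 1, 2, 5, 8, 6, 9, 12, 13, 10]  |boxes|=10  |leaves|=3  hit=P2

== RESULT ==
3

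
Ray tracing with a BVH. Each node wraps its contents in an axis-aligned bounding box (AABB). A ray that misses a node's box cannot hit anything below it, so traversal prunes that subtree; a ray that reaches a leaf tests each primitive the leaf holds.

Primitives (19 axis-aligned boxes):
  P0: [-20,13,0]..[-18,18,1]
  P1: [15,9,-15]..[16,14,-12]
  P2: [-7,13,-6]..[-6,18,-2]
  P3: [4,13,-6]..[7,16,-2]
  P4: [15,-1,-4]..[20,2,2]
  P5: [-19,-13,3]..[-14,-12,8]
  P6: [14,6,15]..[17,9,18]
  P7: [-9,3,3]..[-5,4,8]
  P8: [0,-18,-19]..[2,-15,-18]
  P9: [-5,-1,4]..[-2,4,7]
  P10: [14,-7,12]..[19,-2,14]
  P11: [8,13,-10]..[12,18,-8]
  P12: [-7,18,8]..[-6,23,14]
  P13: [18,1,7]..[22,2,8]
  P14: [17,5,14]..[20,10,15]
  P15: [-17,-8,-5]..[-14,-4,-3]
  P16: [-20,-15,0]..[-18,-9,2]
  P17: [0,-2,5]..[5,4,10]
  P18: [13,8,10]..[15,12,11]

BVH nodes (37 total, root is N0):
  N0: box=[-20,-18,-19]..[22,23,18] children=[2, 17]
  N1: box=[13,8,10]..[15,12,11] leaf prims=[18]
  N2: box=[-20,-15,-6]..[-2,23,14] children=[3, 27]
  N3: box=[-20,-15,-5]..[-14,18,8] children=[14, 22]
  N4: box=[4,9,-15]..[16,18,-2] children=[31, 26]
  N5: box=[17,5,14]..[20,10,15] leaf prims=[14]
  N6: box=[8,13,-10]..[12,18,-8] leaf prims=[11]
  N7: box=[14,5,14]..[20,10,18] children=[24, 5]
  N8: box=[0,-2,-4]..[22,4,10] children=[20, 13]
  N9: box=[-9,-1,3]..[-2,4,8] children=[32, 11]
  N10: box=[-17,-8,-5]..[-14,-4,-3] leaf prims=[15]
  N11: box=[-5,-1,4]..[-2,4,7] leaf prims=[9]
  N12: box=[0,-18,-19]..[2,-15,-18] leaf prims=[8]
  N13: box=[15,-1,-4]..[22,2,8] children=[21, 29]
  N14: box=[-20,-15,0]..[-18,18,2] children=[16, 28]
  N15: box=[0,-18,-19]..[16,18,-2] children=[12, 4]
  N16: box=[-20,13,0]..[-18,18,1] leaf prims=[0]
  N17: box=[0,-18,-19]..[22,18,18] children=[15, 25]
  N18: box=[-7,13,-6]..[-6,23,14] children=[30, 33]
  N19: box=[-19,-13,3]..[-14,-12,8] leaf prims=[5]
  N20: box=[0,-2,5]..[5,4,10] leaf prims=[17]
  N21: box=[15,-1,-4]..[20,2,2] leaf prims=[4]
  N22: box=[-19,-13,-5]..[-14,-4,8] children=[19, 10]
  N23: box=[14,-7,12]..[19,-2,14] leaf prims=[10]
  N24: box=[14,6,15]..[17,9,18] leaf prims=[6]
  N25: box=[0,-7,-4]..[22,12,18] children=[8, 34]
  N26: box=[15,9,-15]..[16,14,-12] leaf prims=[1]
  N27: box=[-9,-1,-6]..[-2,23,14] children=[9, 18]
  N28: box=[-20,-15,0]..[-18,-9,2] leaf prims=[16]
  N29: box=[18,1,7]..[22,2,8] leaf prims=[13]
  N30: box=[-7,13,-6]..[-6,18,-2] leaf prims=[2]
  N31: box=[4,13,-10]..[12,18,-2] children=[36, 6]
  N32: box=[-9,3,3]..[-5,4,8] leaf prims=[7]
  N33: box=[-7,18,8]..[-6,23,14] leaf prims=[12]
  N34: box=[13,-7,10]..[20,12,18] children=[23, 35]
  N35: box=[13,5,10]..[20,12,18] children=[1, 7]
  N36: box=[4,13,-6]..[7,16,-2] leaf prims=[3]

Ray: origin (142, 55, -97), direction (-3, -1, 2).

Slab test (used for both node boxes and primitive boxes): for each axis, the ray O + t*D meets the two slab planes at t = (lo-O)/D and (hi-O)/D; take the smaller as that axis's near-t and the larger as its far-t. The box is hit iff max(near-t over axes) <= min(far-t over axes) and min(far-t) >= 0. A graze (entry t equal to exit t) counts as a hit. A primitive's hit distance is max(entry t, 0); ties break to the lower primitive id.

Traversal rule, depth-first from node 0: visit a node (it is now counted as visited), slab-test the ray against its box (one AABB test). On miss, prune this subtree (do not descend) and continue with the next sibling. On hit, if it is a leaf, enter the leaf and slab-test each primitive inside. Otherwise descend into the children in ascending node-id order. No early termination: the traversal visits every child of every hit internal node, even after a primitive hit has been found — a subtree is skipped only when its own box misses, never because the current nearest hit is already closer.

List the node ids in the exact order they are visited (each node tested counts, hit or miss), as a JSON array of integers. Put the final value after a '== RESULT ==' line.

Trace the traversal:
N0 x:[40,54] y:[32,73] z:[39,115/2] -> hit [40,54], descend [2, 17]
  N2 x:[48,54] y:[32,70] z:[91/2,111/2] -> hit [48,54], descend [3, 27]
    N3 x:[52,54] y:[37,70] z:[46,105/2] -> hit [52,105/2], descend [14, 22]
      N14 x:[160/3,54] y:[37,70] z:[97/2,99/2] -> miss, prune
      N22 x:[52,161/3] y:[59,68] z:[46,105/2] -> miss, prune
    N27 x:[48,151/3] y:[32,56] z:[91/2,111/2] -> hit [48,151/3], descend [9, 18]
      N9 x:[48,151/3] y:[51,56] z:[50,105/2] -> miss, prune
      N18 x:[148/3,149/3] y:[32,42] z:[91/2,111/2] -> miss, prune
  N17 x:[40,142/3] y:[37,73] z:[39,115/2] -> hit [40,142/3], descend [15, 25]
    N15 x:[42,142/3] y:[37,73] z:[39,95/2] -> hit [42,142/3], descend [4, 12]
      N4 x:[42,46] y:[37,46] z:[41,95/2] -> hit [42,46], descend [26, 31]
        N26 x:[42,127/3] y:[41,46] z:[41,85/2] -> hit [42,127/3] leaf, test {P1@t=42}
        N31 x:[130/3,46] y:[37,42] z:[87/2,95/2] -> miss, prune
      N12 x:[140/3,142/3] y:[70,73] z:[39,79/2] -> miss, prune
    N25 x:[40,142/3] y:[43,62] z:[93/2,115/2] -> hit [93/2,142/3], descend [8, 34]
      N8 x:[40,142/3] y:[51,57] z:[93/2,107/2] -> miss, prune
      N34 x:[122/3,43] y:[43,62] z:[107/2,115/2] -> miss, prune

17 AABB tests over nodes [0, 2, 3, 14, 22, 27, 9, 18, 17, 15, 4, 26, 31, 12, 25, 8, 34]; 1 leaf entered; closest P1.

== RESULT ==
[0, 2, 3, 14, 22, 27, 9, 18, 17, 15, 4, 26, 31, 12, 25, 8, 34]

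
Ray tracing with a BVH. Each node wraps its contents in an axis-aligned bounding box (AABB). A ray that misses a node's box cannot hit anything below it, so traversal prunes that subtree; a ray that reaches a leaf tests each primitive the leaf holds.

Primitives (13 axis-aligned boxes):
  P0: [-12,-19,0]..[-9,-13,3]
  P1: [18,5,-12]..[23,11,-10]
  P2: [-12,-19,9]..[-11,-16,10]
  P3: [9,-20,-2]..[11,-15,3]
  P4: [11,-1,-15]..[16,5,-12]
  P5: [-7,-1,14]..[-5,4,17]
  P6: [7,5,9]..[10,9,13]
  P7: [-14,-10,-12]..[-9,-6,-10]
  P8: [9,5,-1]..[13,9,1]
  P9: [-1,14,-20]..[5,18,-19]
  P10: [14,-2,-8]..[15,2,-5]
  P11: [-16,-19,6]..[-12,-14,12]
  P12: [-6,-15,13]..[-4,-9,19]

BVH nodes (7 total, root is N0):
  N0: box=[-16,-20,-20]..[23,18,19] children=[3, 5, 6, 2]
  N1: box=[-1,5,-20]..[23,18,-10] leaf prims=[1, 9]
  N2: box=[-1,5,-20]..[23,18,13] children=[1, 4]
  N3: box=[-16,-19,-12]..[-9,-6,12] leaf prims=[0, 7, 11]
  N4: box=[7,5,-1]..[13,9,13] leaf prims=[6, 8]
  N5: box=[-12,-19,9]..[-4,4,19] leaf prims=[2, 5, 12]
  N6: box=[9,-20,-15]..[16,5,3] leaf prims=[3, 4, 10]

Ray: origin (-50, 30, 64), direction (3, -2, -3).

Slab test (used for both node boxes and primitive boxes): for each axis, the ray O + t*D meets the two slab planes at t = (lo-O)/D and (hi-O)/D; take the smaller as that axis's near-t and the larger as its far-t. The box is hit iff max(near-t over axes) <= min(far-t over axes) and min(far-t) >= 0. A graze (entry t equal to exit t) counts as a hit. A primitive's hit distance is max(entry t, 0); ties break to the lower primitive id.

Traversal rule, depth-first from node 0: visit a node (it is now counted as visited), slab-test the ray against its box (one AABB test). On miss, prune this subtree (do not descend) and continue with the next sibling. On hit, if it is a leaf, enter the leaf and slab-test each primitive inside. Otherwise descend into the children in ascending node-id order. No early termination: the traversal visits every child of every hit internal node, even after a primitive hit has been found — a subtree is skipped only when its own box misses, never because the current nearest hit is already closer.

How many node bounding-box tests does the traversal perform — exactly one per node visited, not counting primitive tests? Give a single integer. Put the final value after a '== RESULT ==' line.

Trace the traversal:
N0 x:[34/3,73/3] y:[6,25] z:[15,28] -> hit [15,73/3], descend [2, 3, 5, 6]
  N2 x:[49/3,73/3] y:[6,25/2] z:[17,28] -> miss, prune
  N3 x:[34/3,41/3] y:[18,49/2] z:[52/3,76/3] -> miss, prune
  N5 x:[38/3,46/3] y:[13,49/2] z:[15,55/3] -> hit [15,46/3] leaf, test {P2(miss), P5(miss), P12(miss)}
  N6 x:[59/3,22] y:[25/2,25] z:[61/3,79/3] -> hit [61/3,22] leaf, test {P3(miss), P4(miss), P10(miss)}

order=[0, 2, 3, 5, 6]  |boxes|=5  |leaves|=2  hit=miss

== RESULT ==
5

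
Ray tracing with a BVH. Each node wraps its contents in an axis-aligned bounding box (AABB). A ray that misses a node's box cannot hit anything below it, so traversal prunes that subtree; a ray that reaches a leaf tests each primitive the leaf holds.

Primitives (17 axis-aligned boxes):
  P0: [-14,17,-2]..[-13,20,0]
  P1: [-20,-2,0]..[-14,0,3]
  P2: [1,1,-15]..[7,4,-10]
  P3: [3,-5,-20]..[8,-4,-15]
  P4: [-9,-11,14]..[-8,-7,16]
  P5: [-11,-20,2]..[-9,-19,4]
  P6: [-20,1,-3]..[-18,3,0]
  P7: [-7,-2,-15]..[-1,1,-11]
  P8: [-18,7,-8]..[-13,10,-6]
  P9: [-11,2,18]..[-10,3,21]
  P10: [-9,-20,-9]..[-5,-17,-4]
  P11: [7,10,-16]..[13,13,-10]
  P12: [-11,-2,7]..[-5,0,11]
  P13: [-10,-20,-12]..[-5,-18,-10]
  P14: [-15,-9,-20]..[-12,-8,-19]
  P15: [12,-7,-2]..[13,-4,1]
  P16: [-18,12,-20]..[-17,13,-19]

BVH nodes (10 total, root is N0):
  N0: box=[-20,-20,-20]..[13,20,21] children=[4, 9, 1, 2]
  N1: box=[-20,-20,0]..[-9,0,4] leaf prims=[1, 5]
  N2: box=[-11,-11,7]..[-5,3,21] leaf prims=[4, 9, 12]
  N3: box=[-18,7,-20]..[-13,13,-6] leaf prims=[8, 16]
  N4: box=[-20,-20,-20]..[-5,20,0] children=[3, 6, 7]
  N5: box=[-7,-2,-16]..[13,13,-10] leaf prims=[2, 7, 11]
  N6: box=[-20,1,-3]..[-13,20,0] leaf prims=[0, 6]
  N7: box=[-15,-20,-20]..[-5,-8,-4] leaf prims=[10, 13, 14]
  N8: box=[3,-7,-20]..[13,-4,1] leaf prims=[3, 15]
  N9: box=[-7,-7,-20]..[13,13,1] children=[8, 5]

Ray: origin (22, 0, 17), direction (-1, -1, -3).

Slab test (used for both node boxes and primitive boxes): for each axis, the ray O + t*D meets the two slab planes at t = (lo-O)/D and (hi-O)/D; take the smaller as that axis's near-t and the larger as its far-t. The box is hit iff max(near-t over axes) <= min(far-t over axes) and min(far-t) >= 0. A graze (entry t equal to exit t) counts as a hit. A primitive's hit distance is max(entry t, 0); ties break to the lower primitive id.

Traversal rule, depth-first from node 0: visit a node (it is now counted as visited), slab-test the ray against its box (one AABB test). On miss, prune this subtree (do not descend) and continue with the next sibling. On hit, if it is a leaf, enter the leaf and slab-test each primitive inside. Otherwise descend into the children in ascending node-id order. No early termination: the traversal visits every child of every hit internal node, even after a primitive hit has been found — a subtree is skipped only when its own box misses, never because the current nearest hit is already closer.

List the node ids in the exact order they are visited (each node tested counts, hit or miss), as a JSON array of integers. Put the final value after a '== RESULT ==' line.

Trace the traversal:
N0 x:[9,42] y:[-20,20] z:[-4/3,37/3] -> hit [9,37/3], descend [1, 2, 4, 9]
  N1 x:[31,42] y:[0,20] z:[13/3,17/3] -> miss, prune
  N2 x:[27,33] y:[-3,11] z:[-4/3,10/3] -> miss, prune
  N4 x:[27,42] y:[-20,20] z:[17/3,37/3] -> miss, prune
  N9 x:[9,29] y:[-13,7] z:[16/3,37/3] -> miss, prune

Summary -> nodes [0, 1, 2, 4, 9]; box-tests=5; leaf-entries=0; first=miss

== RESULT ==
[0, 1, 2, 4, 9]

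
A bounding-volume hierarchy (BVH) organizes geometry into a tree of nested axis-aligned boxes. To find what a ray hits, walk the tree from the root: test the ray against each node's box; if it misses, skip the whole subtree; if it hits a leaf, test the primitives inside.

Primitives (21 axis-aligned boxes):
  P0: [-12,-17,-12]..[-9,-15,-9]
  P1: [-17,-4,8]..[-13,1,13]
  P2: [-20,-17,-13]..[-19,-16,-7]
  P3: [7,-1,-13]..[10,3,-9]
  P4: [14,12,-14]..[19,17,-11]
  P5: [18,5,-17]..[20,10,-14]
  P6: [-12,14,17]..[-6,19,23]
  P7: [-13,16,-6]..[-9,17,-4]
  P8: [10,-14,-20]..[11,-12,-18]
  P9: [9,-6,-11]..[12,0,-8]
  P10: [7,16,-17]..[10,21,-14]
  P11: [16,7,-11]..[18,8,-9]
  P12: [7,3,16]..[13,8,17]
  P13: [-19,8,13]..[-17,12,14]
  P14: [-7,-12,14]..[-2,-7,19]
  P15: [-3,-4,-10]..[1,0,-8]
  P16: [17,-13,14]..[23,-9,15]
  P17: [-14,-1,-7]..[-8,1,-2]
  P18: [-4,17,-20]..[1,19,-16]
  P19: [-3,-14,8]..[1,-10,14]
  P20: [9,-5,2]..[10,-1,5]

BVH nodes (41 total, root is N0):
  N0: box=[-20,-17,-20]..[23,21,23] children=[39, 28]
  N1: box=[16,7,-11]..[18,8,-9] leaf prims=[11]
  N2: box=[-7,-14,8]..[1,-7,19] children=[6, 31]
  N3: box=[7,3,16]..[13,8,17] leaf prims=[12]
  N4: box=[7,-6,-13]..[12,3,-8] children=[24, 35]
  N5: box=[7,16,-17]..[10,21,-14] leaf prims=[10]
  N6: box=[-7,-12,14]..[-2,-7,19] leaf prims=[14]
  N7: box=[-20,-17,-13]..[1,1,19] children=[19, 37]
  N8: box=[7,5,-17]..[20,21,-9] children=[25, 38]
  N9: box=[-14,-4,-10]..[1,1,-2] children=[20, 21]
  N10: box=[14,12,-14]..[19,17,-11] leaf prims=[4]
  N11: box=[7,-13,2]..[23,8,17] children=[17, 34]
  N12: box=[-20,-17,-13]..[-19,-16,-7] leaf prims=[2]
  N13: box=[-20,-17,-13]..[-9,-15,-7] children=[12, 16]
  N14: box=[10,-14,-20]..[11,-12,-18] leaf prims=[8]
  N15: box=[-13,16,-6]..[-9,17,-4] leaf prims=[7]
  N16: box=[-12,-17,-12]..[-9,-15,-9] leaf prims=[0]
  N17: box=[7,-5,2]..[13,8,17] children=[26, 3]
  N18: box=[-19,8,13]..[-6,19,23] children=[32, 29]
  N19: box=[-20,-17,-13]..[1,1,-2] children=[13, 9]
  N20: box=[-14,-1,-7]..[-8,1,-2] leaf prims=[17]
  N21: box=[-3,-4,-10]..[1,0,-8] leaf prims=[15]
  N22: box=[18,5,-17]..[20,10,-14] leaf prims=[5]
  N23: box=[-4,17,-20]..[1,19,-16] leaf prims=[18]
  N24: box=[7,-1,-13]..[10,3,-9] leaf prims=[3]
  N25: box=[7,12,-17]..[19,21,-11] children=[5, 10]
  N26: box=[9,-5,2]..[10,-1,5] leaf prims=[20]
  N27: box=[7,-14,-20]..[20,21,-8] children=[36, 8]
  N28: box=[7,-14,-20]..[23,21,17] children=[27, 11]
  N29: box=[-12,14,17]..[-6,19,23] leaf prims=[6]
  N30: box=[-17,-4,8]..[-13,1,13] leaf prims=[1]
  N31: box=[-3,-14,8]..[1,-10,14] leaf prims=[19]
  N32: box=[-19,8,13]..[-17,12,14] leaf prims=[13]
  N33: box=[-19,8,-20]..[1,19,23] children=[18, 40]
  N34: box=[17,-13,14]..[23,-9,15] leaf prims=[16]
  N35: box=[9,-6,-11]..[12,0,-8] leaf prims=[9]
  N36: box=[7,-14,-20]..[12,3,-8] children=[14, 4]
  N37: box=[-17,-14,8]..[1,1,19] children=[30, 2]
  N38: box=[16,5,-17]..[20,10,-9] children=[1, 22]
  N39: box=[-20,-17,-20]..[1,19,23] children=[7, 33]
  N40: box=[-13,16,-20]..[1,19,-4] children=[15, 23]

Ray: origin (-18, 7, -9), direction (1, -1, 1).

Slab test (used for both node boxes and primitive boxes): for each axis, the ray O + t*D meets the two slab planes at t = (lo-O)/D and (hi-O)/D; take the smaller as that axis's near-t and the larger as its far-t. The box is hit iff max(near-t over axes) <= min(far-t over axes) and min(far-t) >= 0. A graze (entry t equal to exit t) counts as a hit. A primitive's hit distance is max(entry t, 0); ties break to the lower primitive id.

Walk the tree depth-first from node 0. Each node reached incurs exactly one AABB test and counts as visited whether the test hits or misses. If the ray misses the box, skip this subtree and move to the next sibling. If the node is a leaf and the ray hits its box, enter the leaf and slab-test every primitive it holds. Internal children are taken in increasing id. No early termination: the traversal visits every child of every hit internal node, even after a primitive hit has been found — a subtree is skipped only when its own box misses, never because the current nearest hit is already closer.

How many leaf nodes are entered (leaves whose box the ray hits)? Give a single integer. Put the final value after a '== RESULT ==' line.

Trace the traversal:
N0 x:[-2,41] y:[-14,24] z:[-11,32] -> hit [-2,24], descend [28, 39]
  N28 x:[25,41] y:[-14,21] z:[-11,26] -> miss, prune
  N39 x:[-2,19] y:[-12,24] z:[-11,32] -> hit [-2,19], descend [7, 33]
    N7 x:[-2,19] y:[6,24] z:[-4,28] -> hit [6,19], descend [19, 37]
      N19 x:[-2,19] y:[6,24] z:[-4,7] -> hit [6,7], descend [9, 13]
        N9 x:[4,19] y:[6,11] z:[-1,7] -> hit [6,7], descend [20, 21]
          N20 x:[4,10] y:[6,8] z:[2,7] -> hit [6,7] leaf, test {P17@t=6}
          N21 x:[15,19] y:[7,11] z:[-1,1] -> miss, prune
        N13 x:[-2,9] y:[22,24] z:[-4,2] -> miss, prune
      N37 x:[1,19] y:[6,21] z:[17,28] -> hit [17,19], descend [2, 30]
        N2 x:[11,19] y:[14,21] z:[17,28] -> hit [17,19], descend [6, 31]
          N6 x:[11,16] y:[14,19] z:[23,28] -> miss, prune
          N31 x:[15,19] y:[17,21] z:[17,23] -> hit [17,19] leaf, test {P19@t=17}
        N30 x:[1,5] y:[6,11] z:[17,22] -> miss, prune
    N33 x:[-1,19] y:[-12,-1] z:[-11,32] -> miss, prune

Visited [0, 28, 39, 7, 19, 9, 20, 21, 13, 37, 2, 6, 31, 30, 33]. Tests: 15 box, 2 leaf. Nearest: P17.

== RESULT ==
2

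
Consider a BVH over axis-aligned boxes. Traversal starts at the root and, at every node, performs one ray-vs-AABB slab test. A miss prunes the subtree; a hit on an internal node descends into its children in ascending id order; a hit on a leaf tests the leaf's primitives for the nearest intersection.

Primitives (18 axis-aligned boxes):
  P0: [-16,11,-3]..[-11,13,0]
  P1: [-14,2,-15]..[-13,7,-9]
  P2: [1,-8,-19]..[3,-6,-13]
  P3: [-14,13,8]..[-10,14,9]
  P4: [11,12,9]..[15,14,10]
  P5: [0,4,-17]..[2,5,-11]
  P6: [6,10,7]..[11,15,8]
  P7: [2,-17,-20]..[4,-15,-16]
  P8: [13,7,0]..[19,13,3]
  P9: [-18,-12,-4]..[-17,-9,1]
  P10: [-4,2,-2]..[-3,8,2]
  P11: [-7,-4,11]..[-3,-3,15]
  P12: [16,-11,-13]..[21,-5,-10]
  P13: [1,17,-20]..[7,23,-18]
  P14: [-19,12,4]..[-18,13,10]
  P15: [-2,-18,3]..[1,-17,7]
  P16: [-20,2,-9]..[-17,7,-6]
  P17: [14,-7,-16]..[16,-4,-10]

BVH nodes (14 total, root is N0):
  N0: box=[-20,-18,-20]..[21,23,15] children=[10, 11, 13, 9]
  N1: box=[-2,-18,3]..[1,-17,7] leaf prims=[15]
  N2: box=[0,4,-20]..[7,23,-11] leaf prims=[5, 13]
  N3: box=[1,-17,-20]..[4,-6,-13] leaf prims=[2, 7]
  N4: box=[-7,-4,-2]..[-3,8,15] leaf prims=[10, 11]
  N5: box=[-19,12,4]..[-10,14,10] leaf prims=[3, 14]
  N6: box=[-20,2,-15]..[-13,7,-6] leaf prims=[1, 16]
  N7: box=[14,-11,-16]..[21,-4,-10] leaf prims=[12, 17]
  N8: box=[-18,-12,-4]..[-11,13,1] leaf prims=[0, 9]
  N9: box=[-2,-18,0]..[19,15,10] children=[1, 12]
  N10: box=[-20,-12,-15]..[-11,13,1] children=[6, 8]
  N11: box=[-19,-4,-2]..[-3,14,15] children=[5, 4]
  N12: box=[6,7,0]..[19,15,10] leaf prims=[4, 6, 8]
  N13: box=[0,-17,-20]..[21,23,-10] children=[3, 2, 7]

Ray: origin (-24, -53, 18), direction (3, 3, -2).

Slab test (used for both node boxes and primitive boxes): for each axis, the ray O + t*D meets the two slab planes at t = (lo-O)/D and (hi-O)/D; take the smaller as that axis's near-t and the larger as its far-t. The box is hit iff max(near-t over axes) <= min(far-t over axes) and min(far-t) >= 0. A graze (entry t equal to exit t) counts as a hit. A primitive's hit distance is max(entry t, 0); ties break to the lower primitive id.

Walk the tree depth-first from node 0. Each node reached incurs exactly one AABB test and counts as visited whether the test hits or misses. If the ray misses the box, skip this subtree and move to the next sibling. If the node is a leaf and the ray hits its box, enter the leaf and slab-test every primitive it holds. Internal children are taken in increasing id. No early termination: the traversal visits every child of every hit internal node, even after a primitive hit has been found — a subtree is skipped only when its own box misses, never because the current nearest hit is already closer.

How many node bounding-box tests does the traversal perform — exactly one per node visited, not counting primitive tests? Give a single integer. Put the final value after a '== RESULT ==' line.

Walk:
N0 x:[4/3,15] y:[35/3,76/3] z:[3/2,19] -> hit [35/3,15], descend [9, 10, 11, 13]
  N9 x:[22/3,43/3] y:[35/3,68/3] z:[4,9] -> miss, prune
  N10 x:[4/3,13/3] y:[41/3,22] z:[17/2,33/2] -> miss, prune
  N11 x:[5/3,7] y:[49/3,67/3] z:[3/2,10] -> miss, prune
  N13 x:[8,15] y:[12,76/3] z:[14,19] -> hit [14,15], descend [2, 3, 7]
    N2 x:[8,31/3] y:[19,76/3] z:[29/2,19] -> miss, prune
    N3 x:[25/3,28/3] y:[12,47/3] z:[31/2,19] -> miss, prune
    N7 x:[38/3,15] y:[14,49/3] z:[14,17] -> hit [14,15] leaf, test {P12@t=14, P17(miss)}

8 AABB tests over nodes [0, 9, 10, 11, 13, 2, 3, 7]; 1 leaf entered; closest P12.

== RESULT ==
8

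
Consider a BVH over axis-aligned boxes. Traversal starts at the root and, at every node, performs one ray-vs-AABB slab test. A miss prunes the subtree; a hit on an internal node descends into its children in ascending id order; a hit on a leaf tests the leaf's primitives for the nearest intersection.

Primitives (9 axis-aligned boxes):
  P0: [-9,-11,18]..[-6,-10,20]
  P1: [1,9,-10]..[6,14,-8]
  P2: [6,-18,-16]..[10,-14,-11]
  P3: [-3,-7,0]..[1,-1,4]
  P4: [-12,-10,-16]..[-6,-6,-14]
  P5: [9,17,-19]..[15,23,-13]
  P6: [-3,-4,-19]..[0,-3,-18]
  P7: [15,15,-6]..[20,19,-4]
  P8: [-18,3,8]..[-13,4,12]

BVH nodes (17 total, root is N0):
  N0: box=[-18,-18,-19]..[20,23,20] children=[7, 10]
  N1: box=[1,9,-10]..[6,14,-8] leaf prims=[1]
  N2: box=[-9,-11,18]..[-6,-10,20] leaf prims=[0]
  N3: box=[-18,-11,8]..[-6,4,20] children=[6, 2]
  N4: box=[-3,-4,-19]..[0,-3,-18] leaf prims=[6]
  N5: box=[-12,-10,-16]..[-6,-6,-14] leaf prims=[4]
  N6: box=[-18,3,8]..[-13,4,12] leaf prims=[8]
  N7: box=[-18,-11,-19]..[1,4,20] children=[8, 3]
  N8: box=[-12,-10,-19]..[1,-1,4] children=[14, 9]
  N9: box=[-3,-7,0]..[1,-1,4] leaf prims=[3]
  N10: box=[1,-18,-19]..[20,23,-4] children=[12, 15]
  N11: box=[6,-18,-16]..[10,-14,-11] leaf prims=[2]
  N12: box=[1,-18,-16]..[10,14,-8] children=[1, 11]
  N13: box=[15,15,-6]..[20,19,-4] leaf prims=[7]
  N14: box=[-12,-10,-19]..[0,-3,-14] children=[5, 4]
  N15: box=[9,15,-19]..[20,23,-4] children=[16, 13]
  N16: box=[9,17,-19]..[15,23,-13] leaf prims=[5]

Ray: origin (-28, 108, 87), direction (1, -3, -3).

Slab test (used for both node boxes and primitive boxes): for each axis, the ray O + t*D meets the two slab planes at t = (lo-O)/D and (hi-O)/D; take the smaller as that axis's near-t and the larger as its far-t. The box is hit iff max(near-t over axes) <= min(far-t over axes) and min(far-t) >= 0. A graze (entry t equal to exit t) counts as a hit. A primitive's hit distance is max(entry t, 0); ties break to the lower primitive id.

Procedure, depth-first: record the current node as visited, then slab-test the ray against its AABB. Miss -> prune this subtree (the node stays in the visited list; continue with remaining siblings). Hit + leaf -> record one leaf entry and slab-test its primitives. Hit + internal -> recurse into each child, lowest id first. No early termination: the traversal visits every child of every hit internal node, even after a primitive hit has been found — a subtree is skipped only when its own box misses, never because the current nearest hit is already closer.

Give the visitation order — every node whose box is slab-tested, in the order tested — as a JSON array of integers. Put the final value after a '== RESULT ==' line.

Traverse from the root:
N0 x:[10,48] y:[85/3,42] z:[67/3,106/3] -> hit [85/3,106/3], descend [7, 10]
  N7 x:[10,29] y:[104/3,119/3] z:[67/3,106/3] -> miss, prune
  N10 x:[29,48] y:[85/3,42] z:[91/3,106/3] -> hit [91/3,106/3], descend [12, 15]
    N12 x:[29,38] y:[94/3,42] z:[95/3,103/3] -> hit [95/3,103/3], descend [1, 11]
      N1 x:[29,34] y:[94/3,33] z:[95/3,97/3] -> hit [95/3,97/3] leaf, test {P1@t=95/3}
      N11 x:[34,38] y:[122/3,42] z:[98/3,103/3] -> miss, prune
    N15 x:[37,48] y:[85/3,31] z:[91/3,106/3] -> miss, prune

Summary -> nodes [0, 7, 10, 12, 1, 11, 15]; box-tests=7; leaf-entries=1; first=P1

== RESULT ==
[0, 7, 10, 12, 1, 11, 15]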